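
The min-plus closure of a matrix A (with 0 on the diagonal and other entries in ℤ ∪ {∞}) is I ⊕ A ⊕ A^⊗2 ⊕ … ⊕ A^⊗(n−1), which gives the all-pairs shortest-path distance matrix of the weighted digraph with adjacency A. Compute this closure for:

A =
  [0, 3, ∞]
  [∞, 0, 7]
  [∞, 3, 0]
Closure =
  [0, 3, 10]
  [∞, 0, 7]
  [∞, 3, 0]

This is the Floyd-Warshall all-pairs shortest-path computation. For each intermediate vertex k = 0, 1, …, 2, update dist[i][j] ← min(dist[i][j], dist[i][k] + dist[k][j]). The final matrix gives, for each (i, j), the minimum total weight of any directed path from i to j (possibly empty when i = j).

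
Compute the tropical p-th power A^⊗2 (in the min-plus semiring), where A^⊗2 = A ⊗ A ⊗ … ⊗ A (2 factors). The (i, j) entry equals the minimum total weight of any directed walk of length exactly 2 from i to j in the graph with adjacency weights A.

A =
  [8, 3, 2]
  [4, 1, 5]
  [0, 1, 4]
A^⊗2 =
  [2, 3, 6]
  [5, 2, 6]
  [4, 2, 2]

Each entry (A^⊗2)_ij equals the minimum over all length-2 walks i = v_0 → v_1 → … → v_2 = j of Σ_t A[v_t][v_{t+1}]. For example, for (i, j) = (0, 2) we minimise over 3 possible intermediate vertex sequences; the minimum is 6, attained along the walk 0 → 2 → 2.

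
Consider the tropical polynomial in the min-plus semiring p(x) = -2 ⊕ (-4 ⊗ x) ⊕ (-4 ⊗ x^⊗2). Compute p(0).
p(0) = -4

A tropical monomial a ⊗ x^⊗i evaluates to a + i · x. Evaluating each term at x = 0:
  Term 0 contributes -2 + 0 · 0 = -2
  Term 1 contributes -4 + 1 · 0 = -4
  Term 2 contributes -4 + 2 · 0 = -4
p(0) = ⊕ of these = min[-2, -4, -4] = -4.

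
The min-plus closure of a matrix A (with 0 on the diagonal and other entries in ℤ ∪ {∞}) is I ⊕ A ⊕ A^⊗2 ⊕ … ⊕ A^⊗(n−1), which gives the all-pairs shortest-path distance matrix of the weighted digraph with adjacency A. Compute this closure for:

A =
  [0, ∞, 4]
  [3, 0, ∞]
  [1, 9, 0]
Closure =
  [0, 13, 4]
  [3, 0, 7]
  [1, 9, 0]

This is the Floyd-Warshall all-pairs shortest-path computation. For each intermediate vertex k = 0, 1, …, 2, update dist[i][j] ← min(dist[i][j], dist[i][k] + dist[k][j]). The final matrix gives, for each (i, j), the minimum total weight of any directed path from i to j (possibly empty when i = j).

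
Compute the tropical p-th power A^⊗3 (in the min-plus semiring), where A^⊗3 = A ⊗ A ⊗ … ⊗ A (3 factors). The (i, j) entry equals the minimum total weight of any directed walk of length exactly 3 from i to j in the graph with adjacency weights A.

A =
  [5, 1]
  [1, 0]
A^⊗3 =
  [2, 1]
  [1, 0]

Each entry (A^⊗3)_ij equals the minimum over all length-3 walks i = v_0 → v_1 → … → v_3 = j of Σ_t A[v_t][v_{t+1}]. For example, for (i, j) = (0, 1) we minimise over 4 possible intermediate vertex sequences; the minimum is 1, attained along the walk 0 → 1 → 1 → 1.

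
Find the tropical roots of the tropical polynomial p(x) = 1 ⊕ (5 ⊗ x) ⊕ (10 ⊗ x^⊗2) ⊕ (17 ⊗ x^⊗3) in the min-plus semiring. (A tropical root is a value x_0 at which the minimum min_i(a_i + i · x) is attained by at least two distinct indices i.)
Roots: {-7, -5, -4}

Each tropical root is a break point of the lower envelope of the lines y = a_i + i · x (there are 4 lines, with slopes 0, 1, ..., 3). Only the lines that attain the minimum somewhere contribute to roots; other lines are dominated. Here the surviving (envelope) indices are i = 3, i = 2, i = 1, i = 0.
Intersections between consecutive envelope lines give the roots: for adjacent envelope indices i < j the intersection is x = (a_i − a_j) / (j − i). Reading off the sorted break points: {-7, -5, -4}.
Verification: at each break x_0, at least two indices attain the minimum of min_i(a_i + i · x_0).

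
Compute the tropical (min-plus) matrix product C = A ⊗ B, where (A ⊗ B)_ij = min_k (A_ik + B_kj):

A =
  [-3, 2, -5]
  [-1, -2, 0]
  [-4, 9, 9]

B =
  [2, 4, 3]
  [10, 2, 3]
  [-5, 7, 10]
A ⊗ B =
  [-10, 1, 0]
  [-5, 0, 1]
  [-2, 0, -1]

Apply the min-plus product entry-by-entry:
  C[0][0] = min over k of (A[0][0] + B[0][0] = -3 + 2 = -1, A[0][1] + B[1][0] = 2 + 10 = 12, A[0][2] + B[2][0] = -5 + -5 = -10) = -10 (attained at k = 2)
  C[0][1] = min over k of (A[0][0] + B[0][1] = -3 + 4 = 1, A[0][1] + B[1][1] = 2 + 2 = 4, A[0][2] + B[2][1] = -5 + 7 = 2) = 1 (attained at k = 0)
  C[0][2] = min over k of (A[0][0] + B[0][2] = -3 + 3 = 0, A[0][1] + B[1][2] = 2 + 3 = 5, A[0][2] + B[2][2] = -5 + 10 = 5) = 0 (attained at k = 0)
  C[1][0] = min over k of (A[1][0] + B[0][0] = -1 + 2 = 1, A[1][1] + B[1][0] = -2 + 10 = 8, A[1][2] + B[2][0] = 0 + -5 = -5) = -5 (attained at k = 2)
  C[1][1] = min over k of (A[1][0] + B[0][1] = -1 + 4 = 3, A[1][1] + B[1][1] = -2 + 2 = 0, A[1][2] + B[2][1] = 0 + 7 = 7) = 0 (attained at k = 1)
  C[1][2] = min over k of (A[1][0] + B[0][2] = -1 + 3 = 2, A[1][1] + B[1][2] = -2 + 3 = 1, A[1][2] + B[2][2] = 0 + 10 = 10) = 1 (attained at k = 1)
  C[2][0] = min over k of (A[2][0] + B[0][0] = -4 + 2 = -2, A[2][1] + B[1][0] = 9 + 10 = 19, A[2][2] + B[2][0] = 9 + -5 = 4) = -2 (attained at k = 0)
  C[2][1] = min over k of (A[2][0] + B[0][1] = -4 + 4 = 0, A[2][1] + B[1][1] = 9 + 2 = 11, A[2][2] + B[2][1] = 9 + 7 = 16) = 0 (attained at k = 0)
  C[2][2] = min over k of (A[2][0] + B[0][2] = -4 + 3 = -1, A[2][1] + B[1][2] = 9 + 3 = 12, A[2][2] + B[2][2] = 9 + 10 = 19) = -1 (attained at k = 0)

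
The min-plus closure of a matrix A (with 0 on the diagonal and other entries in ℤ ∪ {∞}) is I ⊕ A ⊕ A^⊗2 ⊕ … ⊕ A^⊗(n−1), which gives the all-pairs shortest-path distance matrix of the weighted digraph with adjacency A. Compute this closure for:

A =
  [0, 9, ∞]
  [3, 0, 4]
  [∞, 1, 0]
Closure =
  [0, 9, 13]
  [3, 0, 4]
  [4, 1, 0]

This is the Floyd-Warshall all-pairs shortest-path computation. For each intermediate vertex k = 0, 1, …, 2, update dist[i][j] ← min(dist[i][j], dist[i][k] + dist[k][j]). The final matrix gives, for each (i, j), the minimum total weight of any directed path from i to j (possibly empty when i = j).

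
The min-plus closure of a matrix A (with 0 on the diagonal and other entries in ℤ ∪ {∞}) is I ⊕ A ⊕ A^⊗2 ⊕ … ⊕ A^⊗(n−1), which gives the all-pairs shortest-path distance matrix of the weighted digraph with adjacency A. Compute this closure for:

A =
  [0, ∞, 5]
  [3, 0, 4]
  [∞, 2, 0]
Closure =
  [0, 7, 5]
  [3, 0, 4]
  [5, 2, 0]

This is the Floyd-Warshall all-pairs shortest-path computation. For each intermediate vertex k = 0, 1, …, 2, update dist[i][j] ← min(dist[i][j], dist[i][k] + dist[k][j]). The final matrix gives, for each (i, j), the minimum total weight of any directed path from i to j (possibly empty when i = j).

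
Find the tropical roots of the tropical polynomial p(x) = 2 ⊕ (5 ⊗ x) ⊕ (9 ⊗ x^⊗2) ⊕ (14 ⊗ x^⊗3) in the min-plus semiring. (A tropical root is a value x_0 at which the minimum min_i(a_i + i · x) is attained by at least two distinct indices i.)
Roots: {-5, -4, -3}

Each tropical root is a break point of the lower envelope of the lines y = a_i + i · x (there are 4 lines, with slopes 0, 1, ..., 3). Only the lines that attain the minimum somewhere contribute to roots; other lines are dominated. Here the surviving (envelope) indices are i = 3, i = 2, i = 1, i = 0.
Intersections between consecutive envelope lines give the roots: for adjacent envelope indices i < j the intersection is x = (a_i − a_j) / (j − i). Reading off the sorted break points: {-5, -4, -3}.
Verification: at each break x_0, at least two indices attain the minimum of min_i(a_i + i · x_0).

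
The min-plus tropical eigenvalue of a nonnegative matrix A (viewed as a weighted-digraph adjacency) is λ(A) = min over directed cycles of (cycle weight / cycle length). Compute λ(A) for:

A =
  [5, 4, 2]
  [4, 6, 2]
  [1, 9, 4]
λ(A) = 3/2

Enumerate directed cycles and compute their means (weight / length). Sample:
  cycle 0 → 0: weight = 5, length = 1, mean = 5/1 ≈ 5.000
  cycle 1 → 1: weight = 6, length = 1, mean = 6/1 ≈ 6.000
  cycle 2 → 2: weight = 4, length = 1, mean = 4/1 ≈ 4.000
  cycle 0 → 1 → 0: weight = 8, length = 2, mean = 8/2 ≈ 4.000
  cycle 0 → 2 → 0: weight = 3, length = 2, mean = 3/2 ≈ 1.500
  cycle 1 → 0 → 1: weight = 8, length = 2, mean = 8/2 ≈ 4.000
Minimum mean = 1.500, attained e.g. along the cycle 0 → 2 → 0 with weight 3 and length 2. So λ(A) = 3/2 = 3/2.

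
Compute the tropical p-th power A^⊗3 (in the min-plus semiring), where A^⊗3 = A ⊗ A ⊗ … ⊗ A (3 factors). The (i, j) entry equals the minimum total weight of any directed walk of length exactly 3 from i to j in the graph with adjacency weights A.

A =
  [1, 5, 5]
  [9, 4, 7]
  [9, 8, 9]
A^⊗3 =
  [3, 7, 7]
  [11, 12, 15]
  [11, 15, 15]

Each entry (A^⊗3)_ij equals the minimum over all length-3 walks i = v_0 → v_1 → … → v_3 = j of Σ_t A[v_t][v_{t+1}]. For example, for (i, j) = (0, 2) we minimise over 9 possible intermediate vertex sequences; the minimum is 7, attained along the walk 0 → 0 → 0 → 2.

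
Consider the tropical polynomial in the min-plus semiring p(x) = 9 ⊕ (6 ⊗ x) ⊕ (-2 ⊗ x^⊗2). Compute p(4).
p(4) = 6

A tropical monomial a ⊗ x^⊗i evaluates to a + i · x. Evaluating each term at x = 4:
  Term 0 contributes 9 + 0 · 4 = 9
  Term 1 contributes 6 + 1 · 4 = 10
  Term 2 contributes -2 + 2 · 4 = 6
p(4) = ⊕ of these = min[9, 10, 6] = 6.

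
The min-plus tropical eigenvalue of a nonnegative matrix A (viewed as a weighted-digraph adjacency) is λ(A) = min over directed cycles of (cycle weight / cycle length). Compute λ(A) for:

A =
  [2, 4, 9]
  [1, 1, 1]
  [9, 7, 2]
λ(A) = 1

Enumerate directed cycles and compute their means (weight / length). Sample:
  cycle 0 → 0: weight = 2, length = 1, mean = 2/1 ≈ 2.000
  cycle 1 → 1: weight = 1, length = 1, mean = 1/1 ≈ 1.000
  cycle 2 → 2: weight = 2, length = 1, mean = 2/1 ≈ 2.000
  cycle 0 → 1 → 0: weight = 5, length = 2, mean = 5/2 ≈ 2.500
  cycle 0 → 2 → 0: weight = 18, length = 2, mean = 18/2 ≈ 9.000
  cycle 1 → 0 → 1: weight = 5, length = 2, mean = 5/2 ≈ 2.500
Minimum mean = 1.000, attained e.g. along the cycle 1 → 1 with weight 1 and length 1. So λ(A) = 1/1 = 1.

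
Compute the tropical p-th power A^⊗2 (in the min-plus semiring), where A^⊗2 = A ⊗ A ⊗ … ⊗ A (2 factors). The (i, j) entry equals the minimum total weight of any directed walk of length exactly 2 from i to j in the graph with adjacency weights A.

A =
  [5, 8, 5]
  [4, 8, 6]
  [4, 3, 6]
A^⊗2 =
  [9, 8, 10]
  [9, 9, 9]
  [7, 9, 9]

Each entry (A^⊗2)_ij equals the minimum over all length-2 walks i = v_0 → v_1 → … → v_2 = j of Σ_t A[v_t][v_{t+1}]. For example, for (i, j) = (0, 2) we minimise over 3 possible intermediate vertex sequences; the minimum is 10, attained along the walk 0 → 0 → 2.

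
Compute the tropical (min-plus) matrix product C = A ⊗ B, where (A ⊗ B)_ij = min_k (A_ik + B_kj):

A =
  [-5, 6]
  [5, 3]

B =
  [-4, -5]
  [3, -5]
A ⊗ B =
  [-9, -10]
  [1, -2]

Apply the min-plus product entry-by-entry:
  C[0][0] = min over k of (A[0][0] + B[0][0] = -5 + -4 = -9, A[0][1] + B[1][0] = 6 + 3 = 9) = -9 (attained at k = 0)
  C[0][1] = min over k of (A[0][0] + B[0][1] = -5 + -5 = -10, A[0][1] + B[1][1] = 6 + -5 = 1) = -10 (attained at k = 0)
  C[1][0] = min over k of (A[1][0] + B[0][0] = 5 + -4 = 1, A[1][1] + B[1][0] = 3 + 3 = 6) = 1 (attained at k = 0)
  C[1][1] = min over k of (A[1][0] + B[0][1] = 5 + -5 = 0, A[1][1] + B[1][1] = 3 + -5 = -2) = -2 (attained at k = 1)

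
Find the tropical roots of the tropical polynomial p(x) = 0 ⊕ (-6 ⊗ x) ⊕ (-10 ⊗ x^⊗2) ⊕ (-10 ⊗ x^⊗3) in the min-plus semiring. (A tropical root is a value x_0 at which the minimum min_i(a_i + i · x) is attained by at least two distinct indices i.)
Roots: {0, 4, 6}

Each tropical root is a break point of the lower envelope of the lines y = a_i + i · x (there are 4 lines, with slopes 0, 1, ..., 3). Only the lines that attain the minimum somewhere contribute to roots; other lines are dominated. Here the surviving (envelope) indices are i = 3, i = 2, i = 1, i = 0.
Intersections between consecutive envelope lines give the roots: for adjacent envelope indices i < j the intersection is x = (a_i − a_j) / (j − i). Reading off the sorted break points: {0, 4, 6}.
Verification: at each break x_0, at least two indices attain the minimum of min_i(a_i + i · x_0).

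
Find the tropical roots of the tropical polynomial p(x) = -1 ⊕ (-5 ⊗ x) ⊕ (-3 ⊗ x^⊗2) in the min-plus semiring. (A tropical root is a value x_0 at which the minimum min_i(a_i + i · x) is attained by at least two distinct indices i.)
Roots: {-2, 4}

Each tropical root is a break point of the lower envelope of the lines y = a_i + i · x (there are 3 lines, with slopes 0, 1, ..., 2). Only the lines that attain the minimum somewhere contribute to roots; other lines are dominated. Here the surviving (envelope) indices are i = 2, i = 1, i = 0.
Intersections between consecutive envelope lines give the roots: for adjacent envelope indices i < j the intersection is x = (a_i − a_j) / (j − i). Reading off the sorted break points: {-2, 4}.
Verification: at each break x_0, at least two indices attain the minimum of min_i(a_i + i · x_0).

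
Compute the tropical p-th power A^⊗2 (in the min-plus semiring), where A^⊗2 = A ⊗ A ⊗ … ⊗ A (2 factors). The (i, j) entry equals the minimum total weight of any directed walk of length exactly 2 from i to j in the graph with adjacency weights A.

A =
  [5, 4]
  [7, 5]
A^⊗2 =
  [10, 9]
  [12, 10]

Each entry (A^⊗2)_ij equals the minimum over all length-2 walks i = v_0 → v_1 → … → v_2 = j of Σ_t A[v_t][v_{t+1}]. For example, for (i, j) = (0, 1) we minimise over 2 possible intermediate vertex sequences; the minimum is 9, attained along the walk 0 → 0 → 1.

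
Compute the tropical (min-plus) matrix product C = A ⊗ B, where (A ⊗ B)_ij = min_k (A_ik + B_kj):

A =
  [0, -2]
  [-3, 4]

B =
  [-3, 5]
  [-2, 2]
A ⊗ B =
  [-4, 0]
  [-6, 2]

Apply the min-plus product entry-by-entry:
  C[0][0] = min over k of (A[0][0] + B[0][0] = 0 + -3 = -3, A[0][1] + B[1][0] = -2 + -2 = -4) = -4 (attained at k = 1)
  C[0][1] = min over k of (A[0][0] + B[0][1] = 0 + 5 = 5, A[0][1] + B[1][1] = -2 + 2 = 0) = 0 (attained at k = 1)
  C[1][0] = min over k of (A[1][0] + B[0][0] = -3 + -3 = -6, A[1][1] + B[1][0] = 4 + -2 = 2) = -6 (attained at k = 0)
  C[1][1] = min over k of (A[1][0] + B[0][1] = -3 + 5 = 2, A[1][1] + B[1][1] = 4 + 2 = 6) = 2 (attained at k = 0)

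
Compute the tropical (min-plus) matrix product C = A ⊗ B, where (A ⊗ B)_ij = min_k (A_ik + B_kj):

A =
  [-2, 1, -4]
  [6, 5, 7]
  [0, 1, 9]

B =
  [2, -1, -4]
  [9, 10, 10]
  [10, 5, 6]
A ⊗ B =
  [0, -3, -6]
  [8, 5, 2]
  [2, -1, -4]

Apply the min-plus product entry-by-entry:
  C[0][0] = min over k of (A[0][0] + B[0][0] = -2 + 2 = 0, A[0][1] + B[1][0] = 1 + 9 = 10, A[0][2] + B[2][0] = -4 + 10 = 6) = 0 (attained at k = 0)
  C[0][1] = min over k of (A[0][0] + B[0][1] = -2 + -1 = -3, A[0][1] + B[1][1] = 1 + 10 = 11, A[0][2] + B[2][1] = -4 + 5 = 1) = -3 (attained at k = 0)
  C[0][2] = min over k of (A[0][0] + B[0][2] = -2 + -4 = -6, A[0][1] + B[1][2] = 1 + 10 = 11, A[0][2] + B[2][2] = -4 + 6 = 2) = -6 (attained at k = 0)
  C[1][0] = min over k of (A[1][0] + B[0][0] = 6 + 2 = 8, A[1][1] + B[1][0] = 5 + 9 = 14, A[1][2] + B[2][0] = 7 + 10 = 17) = 8 (attained at k = 0)
  C[1][1] = min over k of (A[1][0] + B[0][1] = 6 + -1 = 5, A[1][1] + B[1][1] = 5 + 10 = 15, A[1][2] + B[2][1] = 7 + 5 = 12) = 5 (attained at k = 0)
  C[1][2] = min over k of (A[1][0] + B[0][2] = 6 + -4 = 2, A[1][1] + B[1][2] = 5 + 10 = 15, A[1][2] + B[2][2] = 7 + 6 = 13) = 2 (attained at k = 0)
  C[2][0] = min over k of (A[2][0] + B[0][0] = 0 + 2 = 2, A[2][1] + B[1][0] = 1 + 9 = 10, A[2][2] + B[2][0] = 9 + 10 = 19) = 2 (attained at k = 0)
  C[2][1] = min over k of (A[2][0] + B[0][1] = 0 + -1 = -1, A[2][1] + B[1][1] = 1 + 10 = 11, A[2][2] + B[2][1] = 9 + 5 = 14) = -1 (attained at k = 0)
  C[2][2] = min over k of (A[2][0] + B[0][2] = 0 + -4 = -4, A[2][1] + B[1][2] = 1 + 10 = 11, A[2][2] + B[2][2] = 9 + 6 = 15) = -4 (attained at k = 0)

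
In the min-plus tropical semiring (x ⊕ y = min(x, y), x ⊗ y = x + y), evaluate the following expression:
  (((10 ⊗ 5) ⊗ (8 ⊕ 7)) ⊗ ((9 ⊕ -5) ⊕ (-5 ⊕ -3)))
(((10 ⊗ 5) ⊗ (8 ⊕ 7)) ⊗ ((9 ⊕ -5) ⊕ (-5 ⊕ -3))) = 17

Expand innermost to outermost. Recall ⊕ takes the minimum of its arguments and ⊗ takes their sum. Working out the expression (((10 ⊗ 5) ⊗ (8 ⊕ 7)) ⊗ ((9 ⊕ -5) ⊕ (-5 ⊕ -3))) gives 17.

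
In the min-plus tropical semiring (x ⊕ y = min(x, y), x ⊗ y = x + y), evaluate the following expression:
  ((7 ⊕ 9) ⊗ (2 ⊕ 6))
((7 ⊕ 9) ⊗ (2 ⊕ 6)) = 9

Expand innermost to outermost. Recall ⊕ takes the minimum of its arguments and ⊗ takes their sum. Working out the expression ((7 ⊕ 9) ⊗ (2 ⊕ 6)) gives 9.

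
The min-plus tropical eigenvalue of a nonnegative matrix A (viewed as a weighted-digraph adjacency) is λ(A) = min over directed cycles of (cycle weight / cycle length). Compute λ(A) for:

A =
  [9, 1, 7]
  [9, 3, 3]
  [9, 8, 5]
λ(A) = 3

Enumerate directed cycles and compute their means (weight / length). Sample:
  cycle 0 → 0: weight = 9, length = 1, mean = 9/1 ≈ 9.000
  cycle 1 → 1: weight = 3, length = 1, mean = 3/1 ≈ 3.000
  cycle 2 → 2: weight = 5, length = 1, mean = 5/1 ≈ 5.000
  cycle 0 → 1 → 0: weight = 10, length = 2, mean = 10/2 ≈ 5.000
  cycle 0 → 2 → 0: weight = 16, length = 2, mean = 16/2 ≈ 8.000
  cycle 1 → 0 → 1: weight = 10, length = 2, mean = 10/2 ≈ 5.000
Minimum mean = 3.000, attained e.g. along the cycle 1 → 1 with weight 3 and length 1. So λ(A) = 3/1 = 3.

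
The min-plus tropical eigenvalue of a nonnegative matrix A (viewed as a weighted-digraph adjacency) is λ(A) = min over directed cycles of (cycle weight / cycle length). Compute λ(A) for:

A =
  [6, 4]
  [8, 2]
λ(A) = 2

Enumerate directed cycles and compute their means (weight / length). Sample:
  cycle 0 → 0: weight = 6, length = 1, mean = 6/1 ≈ 6.000
  cycle 1 → 1: weight = 2, length = 1, mean = 2/1 ≈ 2.000
  cycle 0 → 1 → 0: weight = 12, length = 2, mean = 12/2 ≈ 6.000
  cycle 1 → 0 → 1: weight = 12, length = 2, mean = 12/2 ≈ 6.000
Minimum mean = 2.000, attained e.g. along the cycle 1 → 1 with weight 2 and length 1. So λ(A) = 2/1 = 2.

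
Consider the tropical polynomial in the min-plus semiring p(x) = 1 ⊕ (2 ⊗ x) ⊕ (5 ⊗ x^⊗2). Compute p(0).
p(0) = 1

A tropical monomial a ⊗ x^⊗i evaluates to a + i · x. Evaluating each term at x = 0:
  Term 0 contributes 1 + 0 · 0 = 1
  Term 1 contributes 2 + 1 · 0 = 2
  Term 2 contributes 5 + 2 · 0 = 5
p(0) = ⊕ of these = min[1, 2, 5] = 1.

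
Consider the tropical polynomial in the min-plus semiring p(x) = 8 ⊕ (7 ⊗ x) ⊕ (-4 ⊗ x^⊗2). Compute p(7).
p(7) = 8

A tropical monomial a ⊗ x^⊗i evaluates to a + i · x. Evaluating each term at x = 7:
  Term 0 contributes 8 + 0 · 7 = 8
  Term 1 contributes 7 + 1 · 7 = 14
  Term 2 contributes -4 + 2 · 7 = 10
p(7) = ⊕ of these = min[8, 14, 10] = 8.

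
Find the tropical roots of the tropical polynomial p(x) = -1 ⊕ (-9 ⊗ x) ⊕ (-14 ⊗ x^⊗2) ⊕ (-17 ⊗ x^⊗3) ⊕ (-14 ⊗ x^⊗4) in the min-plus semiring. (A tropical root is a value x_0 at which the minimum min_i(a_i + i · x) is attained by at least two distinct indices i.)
Roots: {-3, 3, 5, 8}

Each tropical root is a break point of the lower envelope of the lines y = a_i + i · x (there are 5 lines, with slopes 0, 1, ..., 4). Only the lines that attain the minimum somewhere contribute to roots; other lines are dominated. Here the surviving (envelope) indices are i = 4, i = 3, i = 2, i = 1, i = 0.
Intersections between consecutive envelope lines give the roots: for adjacent envelope indices i < j the intersection is x = (a_i − a_j) / (j − i). Reading off the sorted break points: {-3, 3, 5, 8}.
Verification: at each break x_0, at least two indices attain the minimum of min_i(a_i + i · x_0).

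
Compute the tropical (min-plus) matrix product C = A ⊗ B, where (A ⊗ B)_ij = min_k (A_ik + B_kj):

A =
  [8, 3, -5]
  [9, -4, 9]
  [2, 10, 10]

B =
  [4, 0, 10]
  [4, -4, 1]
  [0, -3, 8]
A ⊗ B =
  [-5, -8, 3]
  [0, -8, -3]
  [6, 2, 11]

Apply the min-plus product entry-by-entry:
  C[0][0] = min over k of (A[0][0] + B[0][0] = 8 + 4 = 12, A[0][1] + B[1][0] = 3 + 4 = 7, A[0][2] + B[2][0] = -5 + 0 = -5) = -5 (attained at k = 2)
  C[0][1] = min over k of (A[0][0] + B[0][1] = 8 + 0 = 8, A[0][1] + B[1][1] = 3 + -4 = -1, A[0][2] + B[2][1] = -5 + -3 = -8) = -8 (attained at k = 2)
  C[0][2] = min over k of (A[0][0] + B[0][2] = 8 + 10 = 18, A[0][1] + B[1][2] = 3 + 1 = 4, A[0][2] + B[2][2] = -5 + 8 = 3) = 3 (attained at k = 2)
  C[1][0] = min over k of (A[1][0] + B[0][0] = 9 + 4 = 13, A[1][1] + B[1][0] = -4 + 4 = 0, A[1][2] + B[2][0] = 9 + 0 = 9) = 0 (attained at k = 1)
  C[1][1] = min over k of (A[1][0] + B[0][1] = 9 + 0 = 9, A[1][1] + B[1][1] = -4 + -4 = -8, A[1][2] + B[2][1] = 9 + -3 = 6) = -8 (attained at k = 1)
  C[1][2] = min over k of (A[1][0] + B[0][2] = 9 + 10 = 19, A[1][1] + B[1][2] = -4 + 1 = -3, A[1][2] + B[2][2] = 9 + 8 = 17) = -3 (attained at k = 1)
  C[2][0] = min over k of (A[2][0] + B[0][0] = 2 + 4 = 6, A[2][1] + B[1][0] = 10 + 4 = 14, A[2][2] + B[2][0] = 10 + 0 = 10) = 6 (attained at k = 0)
  C[2][1] = min over k of (A[2][0] + B[0][1] = 2 + 0 = 2, A[2][1] + B[1][1] = 10 + -4 = 6, A[2][2] + B[2][1] = 10 + -3 = 7) = 2 (attained at k = 0)
  C[2][2] = min over k of (A[2][0] + B[0][2] = 2 + 10 = 12, A[2][1] + B[1][2] = 10 + 1 = 11, A[2][2] + B[2][2] = 10 + 8 = 18) = 11 (attained at k = 1)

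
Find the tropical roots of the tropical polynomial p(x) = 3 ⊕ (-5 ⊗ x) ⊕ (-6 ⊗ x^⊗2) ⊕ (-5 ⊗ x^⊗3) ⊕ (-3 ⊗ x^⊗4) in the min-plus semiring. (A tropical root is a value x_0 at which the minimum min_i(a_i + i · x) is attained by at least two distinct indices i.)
Roots: {-2, -1, 1, 8}

Each tropical root is a break point of the lower envelope of the lines y = a_i + i · x (there are 5 lines, with slopes 0, 1, ..., 4). Only the lines that attain the minimum somewhere contribute to roots; other lines are dominated. Here the surviving (envelope) indices are i = 4, i = 3, i = 2, i = 1, i = 0.
Intersections between consecutive envelope lines give the roots: for adjacent envelope indices i < j the intersection is x = (a_i − a_j) / (j − i). Reading off the sorted break points: {-2, -1, 1, 8}.
Verification: at each break x_0, at least two indices attain the minimum of min_i(a_i + i · x_0).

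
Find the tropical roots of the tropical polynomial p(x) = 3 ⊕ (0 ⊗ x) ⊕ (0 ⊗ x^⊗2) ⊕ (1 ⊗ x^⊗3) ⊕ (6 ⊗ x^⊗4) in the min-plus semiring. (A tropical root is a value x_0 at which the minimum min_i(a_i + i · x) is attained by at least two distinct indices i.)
Roots: {-5, -1, 0, 3}

Each tropical root is a break point of the lower envelope of the lines y = a_i + i · x (there are 5 lines, with slopes 0, 1, ..., 4). Only the lines that attain the minimum somewhere contribute to roots; other lines are dominated. Here the surviving (envelope) indices are i = 4, i = 3, i = 2, i = 1, i = 0.
Intersections between consecutive envelope lines give the roots: for adjacent envelope indices i < j the intersection is x = (a_i − a_j) / (j − i). Reading off the sorted break points: {-5, -1, 0, 3}.
Verification: at each break x_0, at least two indices attain the minimum of min_i(a_i + i · x_0).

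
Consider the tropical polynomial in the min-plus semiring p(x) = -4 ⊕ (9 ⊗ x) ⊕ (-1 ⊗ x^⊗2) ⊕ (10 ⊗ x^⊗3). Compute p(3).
p(3) = -4

A tropical monomial a ⊗ x^⊗i evaluates to a + i · x. Evaluating each term at x = 3:
  Term 0 contributes -4 + 0 · 3 = -4
  Term 1 contributes 9 + 1 · 3 = 12
  Term 2 contributes -1 + 2 · 3 = 5
  Term 3 contributes 10 + 3 · 3 = 19
p(3) = ⊕ of these = min[-4, 12, 5, 19] = -4.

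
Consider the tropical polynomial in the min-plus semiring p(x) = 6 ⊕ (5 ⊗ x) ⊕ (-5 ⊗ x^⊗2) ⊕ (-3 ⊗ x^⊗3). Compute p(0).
p(0) = -5

A tropical monomial a ⊗ x^⊗i evaluates to a + i · x. Evaluating each term at x = 0:
  Term 0 contributes 6 + 0 · 0 = 6
  Term 1 contributes 5 + 1 · 0 = 5
  Term 2 contributes -5 + 2 · 0 = -5
  Term 3 contributes -3 + 3 · 0 = -3
p(0) = ⊕ of these = min[6, 5, -5, -3] = -5.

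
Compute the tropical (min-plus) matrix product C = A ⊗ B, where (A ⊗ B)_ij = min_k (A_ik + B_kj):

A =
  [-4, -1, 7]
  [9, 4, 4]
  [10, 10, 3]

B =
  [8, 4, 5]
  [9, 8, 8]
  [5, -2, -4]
A ⊗ B =
  [4, 0, 1]
  [9, 2, 0]
  [8, 1, -1]

Apply the min-plus product entry-by-entry:
  C[0][0] = min over k of (A[0][0] + B[0][0] = -4 + 8 = 4, A[0][1] + B[1][0] = -1 + 9 = 8, A[0][2] + B[2][0] = 7 + 5 = 12) = 4 (attained at k = 0)
  C[0][1] = min over k of (A[0][0] + B[0][1] = -4 + 4 = 0, A[0][1] + B[1][1] = -1 + 8 = 7, A[0][2] + B[2][1] = 7 + -2 = 5) = 0 (attained at k = 0)
  C[0][2] = min over k of (A[0][0] + B[0][2] = -4 + 5 = 1, A[0][1] + B[1][2] = -1 + 8 = 7, A[0][2] + B[2][2] = 7 + -4 = 3) = 1 (attained at k = 0)
  C[1][0] = min over k of (A[1][0] + B[0][0] = 9 + 8 = 17, A[1][1] + B[1][0] = 4 + 9 = 13, A[1][2] + B[2][0] = 4 + 5 = 9) = 9 (attained at k = 2)
  C[1][1] = min over k of (A[1][0] + B[0][1] = 9 + 4 = 13, A[1][1] + B[1][1] = 4 + 8 = 12, A[1][2] + B[2][1] = 4 + -2 = 2) = 2 (attained at k = 2)
  C[1][2] = min over k of (A[1][0] + B[0][2] = 9 + 5 = 14, A[1][1] + B[1][2] = 4 + 8 = 12, A[1][2] + B[2][2] = 4 + -4 = 0) = 0 (attained at k = 2)
  C[2][0] = min over k of (A[2][0] + B[0][0] = 10 + 8 = 18, A[2][1] + B[1][0] = 10 + 9 = 19, A[2][2] + B[2][0] = 3 + 5 = 8) = 8 (attained at k = 2)
  C[2][1] = min over k of (A[2][0] + B[0][1] = 10 + 4 = 14, A[2][1] + B[1][1] = 10 + 8 = 18, A[2][2] + B[2][1] = 3 + -2 = 1) = 1 (attained at k = 2)
  C[2][2] = min over k of (A[2][0] + B[0][2] = 10 + 5 = 15, A[2][1] + B[1][2] = 10 + 8 = 18, A[2][2] + B[2][2] = 3 + -4 = -1) = -1 (attained at k = 2)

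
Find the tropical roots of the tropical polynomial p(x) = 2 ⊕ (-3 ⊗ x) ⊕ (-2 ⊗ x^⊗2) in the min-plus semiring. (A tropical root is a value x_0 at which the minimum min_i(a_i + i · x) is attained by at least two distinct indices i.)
Roots: {-1, 5}

Each tropical root is a break point of the lower envelope of the lines y = a_i + i · x (there are 3 lines, with slopes 0, 1, ..., 2). Only the lines that attain the minimum somewhere contribute to roots; other lines are dominated. Here the surviving (envelope) indices are i = 2, i = 1, i = 0.
Intersections between consecutive envelope lines give the roots: for adjacent envelope indices i < j the intersection is x = (a_i − a_j) / (j − i). Reading off the sorted break points: {-1, 5}.
Verification: at each break x_0, at least two indices attain the minimum of min_i(a_i + i · x_0).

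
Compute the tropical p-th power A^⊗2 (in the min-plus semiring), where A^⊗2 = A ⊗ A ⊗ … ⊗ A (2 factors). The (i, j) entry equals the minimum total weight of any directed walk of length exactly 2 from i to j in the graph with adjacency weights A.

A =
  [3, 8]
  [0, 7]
A^⊗2 =
  [6, 11]
  [3, 8]

Each entry (A^⊗2)_ij equals the minimum over all length-2 walks i = v_0 → v_1 → … → v_2 = j of Σ_t A[v_t][v_{t+1}]. For example, for (i, j) = (0, 1) we minimise over 2 possible intermediate vertex sequences; the minimum is 11, attained along the walk 0 → 0 → 1.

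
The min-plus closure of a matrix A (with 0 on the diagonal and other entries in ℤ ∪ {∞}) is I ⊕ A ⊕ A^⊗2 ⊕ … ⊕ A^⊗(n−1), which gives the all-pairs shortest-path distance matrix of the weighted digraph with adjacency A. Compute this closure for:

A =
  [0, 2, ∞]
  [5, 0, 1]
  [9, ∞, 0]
Closure =
  [0, 2, 3]
  [5, 0, 1]
  [9, 11, 0]

This is the Floyd-Warshall all-pairs shortest-path computation. For each intermediate vertex k = 0, 1, …, 2, update dist[i][j] ← min(dist[i][j], dist[i][k] + dist[k][j]). The final matrix gives, for each (i, j), the minimum total weight of any directed path from i to j (possibly empty when i = j).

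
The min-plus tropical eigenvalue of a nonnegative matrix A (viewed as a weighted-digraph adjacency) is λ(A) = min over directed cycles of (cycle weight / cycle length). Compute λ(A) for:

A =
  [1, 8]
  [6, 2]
λ(A) = 1

Enumerate directed cycles and compute their means (weight / length). Sample:
  cycle 0 → 0: weight = 1, length = 1, mean = 1/1 ≈ 1.000
  cycle 1 → 1: weight = 2, length = 1, mean = 2/1 ≈ 2.000
  cycle 0 → 1 → 0: weight = 14, length = 2, mean = 14/2 ≈ 7.000
  cycle 1 → 0 → 1: weight = 14, length = 2, mean = 14/2 ≈ 7.000
Minimum mean = 1.000, attained e.g. along the cycle 0 → 0 with weight 1 and length 1. So λ(A) = 1/1 = 1.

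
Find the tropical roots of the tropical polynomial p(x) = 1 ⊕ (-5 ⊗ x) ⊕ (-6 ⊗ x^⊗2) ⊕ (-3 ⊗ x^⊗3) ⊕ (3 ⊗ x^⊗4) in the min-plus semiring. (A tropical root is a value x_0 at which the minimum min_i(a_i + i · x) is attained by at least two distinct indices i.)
Roots: {-6, -3, 1, 6}

Each tropical root is a break point of the lower envelope of the lines y = a_i + i · x (there are 5 lines, with slopes 0, 1, ..., 4). Only the lines that attain the minimum somewhere contribute to roots; other lines are dominated. Here the surviving (envelope) indices are i = 4, i = 3, i = 2, i = 1, i = 0.
Intersections between consecutive envelope lines give the roots: for adjacent envelope indices i < j the intersection is x = (a_i − a_j) / (j − i). Reading off the sorted break points: {-6, -3, 1, 6}.
Verification: at each break x_0, at least two indices attain the minimum of min_i(a_i + i · x_0).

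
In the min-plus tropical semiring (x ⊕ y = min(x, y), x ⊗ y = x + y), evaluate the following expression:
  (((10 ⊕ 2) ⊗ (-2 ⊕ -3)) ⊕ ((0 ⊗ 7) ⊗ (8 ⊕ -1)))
(((10 ⊕ 2) ⊗ (-2 ⊕ -3)) ⊕ ((0 ⊗ 7) ⊗ (8 ⊕ -1))) = -1

Expand innermost to outermost. Recall ⊕ takes the minimum of its arguments and ⊗ takes their sum. Working out the expression (((10 ⊕ 2) ⊗ (-2 ⊕ -3)) ⊕ ((0 ⊗ 7) ⊗ (8 ⊕ -1))) gives -1.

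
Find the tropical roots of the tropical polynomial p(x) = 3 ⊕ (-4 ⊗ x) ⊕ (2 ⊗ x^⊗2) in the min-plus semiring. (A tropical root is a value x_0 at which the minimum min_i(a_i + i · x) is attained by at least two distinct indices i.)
Roots: {-6, 7}

Each tropical root is a break point of the lower envelope of the lines y = a_i + i · x (there are 3 lines, with slopes 0, 1, ..., 2). Only the lines that attain the minimum somewhere contribute to roots; other lines are dominated. Here the surviving (envelope) indices are i = 2, i = 1, i = 0.
Intersections between consecutive envelope lines give the roots: for adjacent envelope indices i < j the intersection is x = (a_i − a_j) / (j − i). Reading off the sorted break points: {-6, 7}.
Verification: at each break x_0, at least two indices attain the minimum of min_i(a_i + i · x_0).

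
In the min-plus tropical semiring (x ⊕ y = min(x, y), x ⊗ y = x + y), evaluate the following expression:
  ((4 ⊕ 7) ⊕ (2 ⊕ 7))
((4 ⊕ 7) ⊕ (2 ⊕ 7)) = 2

Expand innermost to outermost. Recall ⊕ takes the minimum of its arguments and ⊗ takes their sum. Working out the expression ((4 ⊕ 7) ⊕ (2 ⊕ 7)) gives 2.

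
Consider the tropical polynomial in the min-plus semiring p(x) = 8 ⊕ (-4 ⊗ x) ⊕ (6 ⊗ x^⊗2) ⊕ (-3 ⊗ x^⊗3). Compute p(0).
p(0) = -4

A tropical monomial a ⊗ x^⊗i evaluates to a + i · x. Evaluating each term at x = 0:
  Term 0 contributes 8 + 0 · 0 = 8
  Term 1 contributes -4 + 1 · 0 = -4
  Term 2 contributes 6 + 2 · 0 = 6
  Term 3 contributes -3 + 3 · 0 = -3
p(0) = ⊕ of these = min[8, -4, 6, -3] = -4.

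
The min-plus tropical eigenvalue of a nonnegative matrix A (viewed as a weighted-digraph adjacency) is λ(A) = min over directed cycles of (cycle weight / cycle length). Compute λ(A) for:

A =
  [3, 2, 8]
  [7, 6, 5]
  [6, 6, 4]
λ(A) = 3

Enumerate directed cycles and compute their means (weight / length). Sample:
  cycle 0 → 0: weight = 3, length = 1, mean = 3/1 ≈ 3.000
  cycle 1 → 1: weight = 6, length = 1, mean = 6/1 ≈ 6.000
  cycle 2 → 2: weight = 4, length = 1, mean = 4/1 ≈ 4.000
  cycle 0 → 1 → 0: weight = 9, length = 2, mean = 9/2 ≈ 4.500
  cycle 0 → 2 → 0: weight = 14, length = 2, mean = 14/2 ≈ 7.000
  cycle 1 → 0 → 1: weight = 9, length = 2, mean = 9/2 ≈ 4.500
Minimum mean = 3.000, attained e.g. along the cycle 0 → 0 with weight 3 and length 1. So λ(A) = 3/1 = 3.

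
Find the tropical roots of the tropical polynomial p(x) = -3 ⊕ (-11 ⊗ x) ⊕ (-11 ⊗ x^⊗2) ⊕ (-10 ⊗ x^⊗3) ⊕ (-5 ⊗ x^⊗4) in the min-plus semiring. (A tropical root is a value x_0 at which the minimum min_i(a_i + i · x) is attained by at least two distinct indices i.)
Roots: {-5, -1, 0, 8}

Each tropical root is a break point of the lower envelope of the lines y = a_i + i · x (there are 5 lines, with slopes 0, 1, ..., 4). Only the lines that attain the minimum somewhere contribute to roots; other lines are dominated. Here the surviving (envelope) indices are i = 4, i = 3, i = 2, i = 1, i = 0.
Intersections between consecutive envelope lines give the roots: for adjacent envelope indices i < j the intersection is x = (a_i − a_j) / (j − i). Reading off the sorted break points: {-5, -1, 0, 8}.
Verification: at each break x_0, at least two indices attain the minimum of min_i(a_i + i · x_0).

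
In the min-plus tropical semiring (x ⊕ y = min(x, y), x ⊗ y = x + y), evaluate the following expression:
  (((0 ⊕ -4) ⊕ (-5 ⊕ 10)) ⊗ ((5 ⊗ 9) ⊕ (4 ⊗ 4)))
(((0 ⊕ -4) ⊕ (-5 ⊕ 10)) ⊗ ((5 ⊗ 9) ⊕ (4 ⊗ 4))) = 3

Expand innermost to outermost. Recall ⊕ takes the minimum of its arguments and ⊗ takes their sum. Working out the expression (((0 ⊕ -4) ⊕ (-5 ⊕ 10)) ⊗ ((5 ⊗ 9) ⊕ (4 ⊗ 4))) gives 3.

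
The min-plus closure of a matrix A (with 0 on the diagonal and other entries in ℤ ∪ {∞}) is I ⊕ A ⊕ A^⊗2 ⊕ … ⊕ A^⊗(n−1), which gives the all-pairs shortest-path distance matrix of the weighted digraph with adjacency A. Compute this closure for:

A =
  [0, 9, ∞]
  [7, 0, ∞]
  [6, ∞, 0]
Closure =
  [0, 9, ∞]
  [7, 0, ∞]
  [6, 15, 0]

This is the Floyd-Warshall all-pairs shortest-path computation. For each intermediate vertex k = 0, 1, …, 2, update dist[i][j] ← min(dist[i][j], dist[i][k] + dist[k][j]). The final matrix gives, for each (i, j), the minimum total weight of any directed path from i to j (possibly empty when i = j).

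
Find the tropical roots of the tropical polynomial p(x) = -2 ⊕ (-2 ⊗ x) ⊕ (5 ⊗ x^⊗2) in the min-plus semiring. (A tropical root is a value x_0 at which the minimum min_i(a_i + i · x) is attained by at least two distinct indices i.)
Roots: {-7, 0}

Each tropical root is a break point of the lower envelope of the lines y = a_i + i · x (there are 3 lines, with slopes 0, 1, ..., 2). Only the lines that attain the minimum somewhere contribute to roots; other lines are dominated. Here the surviving (envelope) indices are i = 2, i = 1, i = 0.
Intersections between consecutive envelope lines give the roots: for adjacent envelope indices i < j the intersection is x = (a_i − a_j) / (j − i). Reading off the sorted break points: {-7, 0}.
Verification: at each break x_0, at least two indices attain the minimum of min_i(a_i + i · x_0).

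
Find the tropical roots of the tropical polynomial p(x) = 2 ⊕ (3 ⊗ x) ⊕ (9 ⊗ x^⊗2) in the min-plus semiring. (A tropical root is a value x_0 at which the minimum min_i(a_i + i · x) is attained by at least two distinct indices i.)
Roots: {-6, -1}

Each tropical root is a break point of the lower envelope of the lines y = a_i + i · x (there are 3 lines, with slopes 0, 1, ..., 2). Only the lines that attain the minimum somewhere contribute to roots; other lines are dominated. Here the surviving (envelope) indices are i = 2, i = 1, i = 0.
Intersections between consecutive envelope lines give the roots: for adjacent envelope indices i < j the intersection is x = (a_i − a_j) / (j − i). Reading off the sorted break points: {-6, -1}.
Verification: at each break x_0, at least two indices attain the minimum of min_i(a_i + i · x_0).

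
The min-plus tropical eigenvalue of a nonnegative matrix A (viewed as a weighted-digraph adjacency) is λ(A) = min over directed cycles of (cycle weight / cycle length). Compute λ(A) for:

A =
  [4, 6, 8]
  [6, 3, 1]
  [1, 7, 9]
λ(A) = 8/3

Enumerate directed cycles and compute their means (weight / length). Sample:
  cycle 0 → 0: weight = 4, length = 1, mean = 4/1 ≈ 4.000
  cycle 1 → 1: weight = 3, length = 1, mean = 3/1 ≈ 3.000
  cycle 2 → 2: weight = 9, length = 1, mean = 9/1 ≈ 9.000
  cycle 0 → 1 → 0: weight = 12, length = 2, mean = 12/2 ≈ 6.000
  cycle 0 → 2 → 0: weight = 9, length = 2, mean = 9/2 ≈ 4.500
  cycle 1 → 0 → 1: weight = 12, length = 2, mean = 12/2 ≈ 6.000
Minimum mean = 2.667, attained e.g. along the cycle 0 → 1 → 2 → 0 with weight 8 and length 3. So λ(A) = 8/3 = 8/3.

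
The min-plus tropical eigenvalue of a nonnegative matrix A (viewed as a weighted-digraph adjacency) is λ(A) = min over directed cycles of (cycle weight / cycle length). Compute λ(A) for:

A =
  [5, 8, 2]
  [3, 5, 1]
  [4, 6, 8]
λ(A) = 3

Enumerate directed cycles and compute their means (weight / length). Sample:
  cycle 0 → 0: weight = 5, length = 1, mean = 5/1 ≈ 5.000
  cycle 1 → 1: weight = 5, length = 1, mean = 5/1 ≈ 5.000
  cycle 2 → 2: weight = 8, length = 1, mean = 8/1 ≈ 8.000
  cycle 0 → 1 → 0: weight = 11, length = 2, mean = 11/2 ≈ 5.500
  cycle 0 → 2 → 0: weight = 6, length = 2, mean = 6/2 ≈ 3.000
  cycle 1 → 0 → 1: weight = 11, length = 2, mean = 11/2 ≈ 5.500
Minimum mean = 3.000, attained e.g. along the cycle 0 → 2 → 0 with weight 6 and length 2. So λ(A) = 6/2 = 3.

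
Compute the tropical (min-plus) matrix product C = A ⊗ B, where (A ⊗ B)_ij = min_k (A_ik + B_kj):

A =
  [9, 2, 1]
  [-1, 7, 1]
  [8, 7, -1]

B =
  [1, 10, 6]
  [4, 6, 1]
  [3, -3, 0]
A ⊗ B =
  [4, -2, 1]
  [0, -2, 1]
  [2, -4, -1]

Apply the min-plus product entry-by-entry:
  C[0][0] = min over k of (A[0][0] + B[0][0] = 9 + 1 = 10, A[0][1] + B[1][0] = 2 + 4 = 6, A[0][2] + B[2][0] = 1 + 3 = 4) = 4 (attained at k = 2)
  C[0][1] = min over k of (A[0][0] + B[0][1] = 9 + 10 = 19, A[0][1] + B[1][1] = 2 + 6 = 8, A[0][2] + B[2][1] = 1 + -3 = -2) = -2 (attained at k = 2)
  C[0][2] = min over k of (A[0][0] + B[0][2] = 9 + 6 = 15, A[0][1] + B[1][2] = 2 + 1 = 3, A[0][2] + B[2][2] = 1 + 0 = 1) = 1 (attained at k = 2)
  C[1][0] = min over k of (A[1][0] + B[0][0] = -1 + 1 = 0, A[1][1] + B[1][0] = 7 + 4 = 11, A[1][2] + B[2][0] = 1 + 3 = 4) = 0 (attained at k = 0)
  C[1][1] = min over k of (A[1][0] + B[0][1] = -1 + 10 = 9, A[1][1] + B[1][1] = 7 + 6 = 13, A[1][2] + B[2][1] = 1 + -3 = -2) = -2 (attained at k = 2)
  C[1][2] = min over k of (A[1][0] + B[0][2] = -1 + 6 = 5, A[1][1] + B[1][2] = 7 + 1 = 8, A[1][2] + B[2][2] = 1 + 0 = 1) = 1 (attained at k = 2)
  C[2][0] = min over k of (A[2][0] + B[0][0] = 8 + 1 = 9, A[2][1] + B[1][0] = 7 + 4 = 11, A[2][2] + B[2][0] = -1 + 3 = 2) = 2 (attained at k = 2)
  C[2][1] = min over k of (A[2][0] + B[0][1] = 8 + 10 = 18, A[2][1] + B[1][1] = 7 + 6 = 13, A[2][2] + B[2][1] = -1 + -3 = -4) = -4 (attained at k = 2)
  C[2][2] = min over k of (A[2][0] + B[0][2] = 8 + 6 = 14, A[2][1] + B[1][2] = 7 + 1 = 8, A[2][2] + B[2][2] = -1 + 0 = -1) = -1 (attained at k = 2)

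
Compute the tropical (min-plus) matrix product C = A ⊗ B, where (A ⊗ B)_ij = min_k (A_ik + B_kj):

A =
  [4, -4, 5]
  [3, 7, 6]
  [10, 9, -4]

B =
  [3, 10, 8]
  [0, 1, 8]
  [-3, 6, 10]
A ⊗ B =
  [-4, -3, 4]
  [3, 8, 11]
  [-7, 2, 6]

Apply the min-plus product entry-by-entry:
  C[0][0] = min over k of (A[0][0] + B[0][0] = 4 + 3 = 7, A[0][1] + B[1][0] = -4 + 0 = -4, A[0][2] + B[2][0] = 5 + -3 = 2) = -4 (attained at k = 1)
  C[0][1] = min over k of (A[0][0] + B[0][1] = 4 + 10 = 14, A[0][1] + B[1][1] = -4 + 1 = -3, A[0][2] + B[2][1] = 5 + 6 = 11) = -3 (attained at k = 1)
  C[0][2] = min over k of (A[0][0] + B[0][2] = 4 + 8 = 12, A[0][1] + B[1][2] = -4 + 8 = 4, A[0][2] + B[2][2] = 5 + 10 = 15) = 4 (attained at k = 1)
  C[1][0] = min over k of (A[1][0] + B[0][0] = 3 + 3 = 6, A[1][1] + B[1][0] = 7 + 0 = 7, A[1][2] + B[2][0] = 6 + -3 = 3) = 3 (attained at k = 2)
  C[1][1] = min over k of (A[1][0] + B[0][1] = 3 + 10 = 13, A[1][1] + B[1][1] = 7 + 1 = 8, A[1][2] + B[2][1] = 6 + 6 = 12) = 8 (attained at k = 1)
  C[1][2] = min over k of (A[1][0] + B[0][2] = 3 + 8 = 11, A[1][1] + B[1][2] = 7 + 8 = 15, A[1][2] + B[2][2] = 6 + 10 = 16) = 11 (attained at k = 0)
  C[2][0] = min over k of (A[2][0] + B[0][0] = 10 + 3 = 13, A[2][1] + B[1][0] = 9 + 0 = 9, A[2][2] + B[2][0] = -4 + -3 = -7) = -7 (attained at k = 2)
  C[2][1] = min over k of (A[2][0] + B[0][1] = 10 + 10 = 20, A[2][1] + B[1][1] = 9 + 1 = 10, A[2][2] + B[2][1] = -4 + 6 = 2) = 2 (attained at k = 2)
  C[2][2] = min over k of (A[2][0] + B[0][2] = 10 + 8 = 18, A[2][1] + B[1][2] = 9 + 8 = 17, A[2][2] + B[2][2] = -4 + 10 = 6) = 6 (attained at k = 2)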